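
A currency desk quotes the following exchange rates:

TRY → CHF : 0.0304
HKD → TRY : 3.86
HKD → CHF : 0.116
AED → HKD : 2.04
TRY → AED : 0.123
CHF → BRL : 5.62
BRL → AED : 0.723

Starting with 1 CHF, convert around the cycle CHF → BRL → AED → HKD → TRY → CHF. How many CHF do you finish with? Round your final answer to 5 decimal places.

1 CHF × 5.62 = 5.62 BRL
5.62 BRL × 0.723 = 4.06326 AED
4.06326 AED × 2.04 = 8.2890504 HKD
8.2890504 HKD × 3.86 = 31.995734544 TRY
31.995734544 TRY × 0.0304 = 0.9726703301376 CHF

0.97267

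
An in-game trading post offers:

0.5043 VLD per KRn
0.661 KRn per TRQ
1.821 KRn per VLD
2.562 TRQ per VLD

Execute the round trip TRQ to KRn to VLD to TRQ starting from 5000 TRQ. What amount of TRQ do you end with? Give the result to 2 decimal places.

4270.11

5000 TRQ × 0.661 = 3305 KRn
3305 KRn × 0.5043 = 1666.7115 VLD
1666.7115 VLD × 2.562 = 4270.114863 TRQ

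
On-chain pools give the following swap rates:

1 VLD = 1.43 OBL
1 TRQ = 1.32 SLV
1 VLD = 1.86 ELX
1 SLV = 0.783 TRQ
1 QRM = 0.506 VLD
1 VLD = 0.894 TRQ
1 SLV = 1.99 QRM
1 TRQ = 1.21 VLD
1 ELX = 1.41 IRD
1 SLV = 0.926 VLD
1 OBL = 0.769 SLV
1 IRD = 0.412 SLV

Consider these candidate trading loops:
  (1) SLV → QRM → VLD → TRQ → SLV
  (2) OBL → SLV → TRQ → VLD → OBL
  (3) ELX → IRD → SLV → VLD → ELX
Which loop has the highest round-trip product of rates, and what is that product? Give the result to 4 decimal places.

1.1883

(1) 1.99 × 0.506 × 0.894 × 1.32 = 1.18827
(2) 0.769 × 0.783 × 1.21 × 1.43 = 1.04186
(3) 1.41 × 0.412 × 0.926 × 1.86 = 1.00055
Highest is cycle (1) at 1.1883 (>1, arbitrage).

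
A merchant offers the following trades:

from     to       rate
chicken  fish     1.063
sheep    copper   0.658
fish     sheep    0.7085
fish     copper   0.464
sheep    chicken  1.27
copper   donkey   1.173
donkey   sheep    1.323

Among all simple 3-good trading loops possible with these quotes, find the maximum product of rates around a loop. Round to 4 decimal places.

copper→donkey→sheep→copper: 1.173 × 1.323 × 0.658 = 1.02114
chicken→fish→sheep→chicken: 1.063 × 0.7085 × 1.27 = 0.95648
Maximum is copper→donkey→sheep→copper at 1.0211; arbitrage exists.

1.0211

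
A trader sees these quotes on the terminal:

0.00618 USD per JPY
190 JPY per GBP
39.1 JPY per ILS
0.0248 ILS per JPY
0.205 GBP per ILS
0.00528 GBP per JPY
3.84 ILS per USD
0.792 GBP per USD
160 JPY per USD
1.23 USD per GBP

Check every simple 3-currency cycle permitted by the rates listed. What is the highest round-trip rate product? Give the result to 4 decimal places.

JPY→GBP→USD→JPY: 0.00528 × 1.23 × 160 = 1.03910
ILS→GBP→USD→ILS: 0.205 × 1.23 × 3.84 = 0.96826
JPY→ILS→GBP→JPY: 0.0248 × 0.205 × 190 = 0.96596
JPY→USD→GBP→JPY: 0.00618 × 0.792 × 190 = 0.92997
JPY→USD→ILS→JPY: 0.00618 × 3.84 × 39.1 = 0.92789
Maximum is JPY→GBP→USD→JPY at 1.0391; arbitrage exists.

1.0391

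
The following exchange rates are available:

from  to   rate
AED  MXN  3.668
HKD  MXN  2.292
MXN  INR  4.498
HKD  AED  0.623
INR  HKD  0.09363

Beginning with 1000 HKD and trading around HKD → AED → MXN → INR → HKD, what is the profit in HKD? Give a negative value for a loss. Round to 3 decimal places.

-37.608

1000 HKD × 0.623 = 623 AED
623 AED × 3.668 = 2285.164 MXN
2285.164 MXN × 4.498 = 10278.667672 INR
10278.667672 INR × 0.09363 = 962.39165412936 HKD
Net change: 962.39165412936 − 1000 = -37.60834587064 HKD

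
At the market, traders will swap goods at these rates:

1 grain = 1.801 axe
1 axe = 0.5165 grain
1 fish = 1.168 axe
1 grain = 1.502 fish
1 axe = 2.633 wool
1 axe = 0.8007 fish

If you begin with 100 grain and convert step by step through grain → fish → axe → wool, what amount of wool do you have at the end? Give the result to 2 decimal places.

461.92

100 grain × 1.502 = 150.2 fish
150.2 fish × 1.168 = 175.4336 axe
175.4336 axe × 2.633 = 461.9166688 wool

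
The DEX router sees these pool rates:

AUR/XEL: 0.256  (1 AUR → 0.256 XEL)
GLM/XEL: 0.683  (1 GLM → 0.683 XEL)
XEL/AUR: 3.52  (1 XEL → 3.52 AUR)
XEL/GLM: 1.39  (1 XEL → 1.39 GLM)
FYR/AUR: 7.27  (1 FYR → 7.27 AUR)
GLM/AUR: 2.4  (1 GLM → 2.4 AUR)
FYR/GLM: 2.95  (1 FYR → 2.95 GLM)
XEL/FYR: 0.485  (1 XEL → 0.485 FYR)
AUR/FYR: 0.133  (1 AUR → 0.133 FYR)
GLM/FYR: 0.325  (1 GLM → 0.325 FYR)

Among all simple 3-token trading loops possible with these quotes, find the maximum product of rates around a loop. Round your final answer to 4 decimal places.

FYR→GLM→XEL→FYR: 2.95 × 0.683 × 0.485 = 0.97720
FYR→GLM→AUR→FYR: 2.95 × 2.4 × 0.133 = 0.94164
FYR→AUR→XEL→FYR: 7.27 × 0.256 × 0.485 = 0.90264
AUR→XEL→GLM→AUR: 0.256 × 1.39 × 2.4 = 0.85402
Maximum is FYR→GLM→XEL→FYR at 0.9772; no arbitrage — every cycle loses value.

0.9772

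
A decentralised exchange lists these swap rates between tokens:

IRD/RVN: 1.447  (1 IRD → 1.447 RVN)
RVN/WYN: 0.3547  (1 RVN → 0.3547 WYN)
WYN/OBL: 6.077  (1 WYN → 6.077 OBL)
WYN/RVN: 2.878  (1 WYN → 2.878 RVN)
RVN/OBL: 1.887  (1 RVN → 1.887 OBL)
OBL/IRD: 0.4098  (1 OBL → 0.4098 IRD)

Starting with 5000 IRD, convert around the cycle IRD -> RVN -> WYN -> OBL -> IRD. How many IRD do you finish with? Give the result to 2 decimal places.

5000 IRD × 1.447 = 7235 RVN
7235 RVN × 0.3547 = 2566.2545 WYN
2566.2545 WYN × 6.077 = 15595.1285965 OBL
15595.1285965 OBL × 0.4098 = 6390.8836988457 IRD

6390.88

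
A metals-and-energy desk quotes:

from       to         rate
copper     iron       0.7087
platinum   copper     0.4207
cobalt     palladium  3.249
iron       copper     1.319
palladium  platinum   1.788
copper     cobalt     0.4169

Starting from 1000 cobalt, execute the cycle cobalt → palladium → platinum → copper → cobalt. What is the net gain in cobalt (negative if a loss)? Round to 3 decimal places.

1000 cobalt × 3.249 = 3249 palladium
3249 palladium × 1.788 = 5809.212 platinum
5809.212 platinum × 0.4207 = 2443.9354884 copper
2443.9354884 copper × 0.4169 = 1018.87670511396 cobalt
Net change: 1018.87670511396 − 1000 = 18.87670511396 cobalt

18.877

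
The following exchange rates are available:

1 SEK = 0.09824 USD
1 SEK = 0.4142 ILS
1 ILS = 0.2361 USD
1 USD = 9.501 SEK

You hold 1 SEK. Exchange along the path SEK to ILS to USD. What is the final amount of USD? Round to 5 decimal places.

1 SEK × 0.4142 = 0.4142 ILS
0.4142 ILS × 0.2361 = 0.09779262 USD

0.09779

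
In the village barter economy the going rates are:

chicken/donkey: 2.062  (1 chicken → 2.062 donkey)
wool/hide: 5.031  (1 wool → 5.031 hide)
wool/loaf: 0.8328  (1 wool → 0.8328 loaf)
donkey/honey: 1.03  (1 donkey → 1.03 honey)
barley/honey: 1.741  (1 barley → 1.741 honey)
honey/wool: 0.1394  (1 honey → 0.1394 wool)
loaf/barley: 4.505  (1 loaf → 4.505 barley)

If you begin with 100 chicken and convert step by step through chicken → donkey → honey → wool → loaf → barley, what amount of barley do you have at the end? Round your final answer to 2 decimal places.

100 chicken × 2.062 = 206.2 donkey
206.2 donkey × 1.03 = 212.386 honey
212.386 honey × 0.1394 = 29.6066084 wool
29.6066084 wool × 0.8328 = 24.65638347552 loaf
24.65638347552 loaf × 4.505 = 111.0770075572176 barley

111.08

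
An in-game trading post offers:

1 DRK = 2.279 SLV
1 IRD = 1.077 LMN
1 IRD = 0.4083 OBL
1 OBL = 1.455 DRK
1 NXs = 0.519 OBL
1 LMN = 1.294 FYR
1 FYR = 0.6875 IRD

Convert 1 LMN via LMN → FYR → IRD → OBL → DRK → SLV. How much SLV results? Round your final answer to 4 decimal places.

1 LMN × 1.294 = 1.294 FYR
1.294 FYR × 0.6875 = 0.889625 IRD
0.889625 IRD × 0.4083 = 0.3632338875 OBL
0.3632338875 OBL × 1.455 = 0.5285053063125 DRK
0.5285053063125 DRK × 2.279 = 1.2044635930861875 SLV

1.2045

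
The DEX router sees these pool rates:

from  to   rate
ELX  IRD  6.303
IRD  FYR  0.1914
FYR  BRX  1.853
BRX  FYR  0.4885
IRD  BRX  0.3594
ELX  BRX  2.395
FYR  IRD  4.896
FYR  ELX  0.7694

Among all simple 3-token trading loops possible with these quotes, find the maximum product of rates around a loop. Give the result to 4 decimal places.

IRD→FYR→ELX→IRD: 0.1914 × 0.7694 × 6.303 = 0.92820
FYR→ELX→BRX→FYR: 0.7694 × 2.395 × 0.4885 = 0.90017
IRD→BRX→FYR→IRD: 0.3594 × 0.4885 × 4.896 = 0.85958
Maximum is IRD→FYR→ELX→IRD at 0.9282; no arbitrage — every cycle loses value.

0.9282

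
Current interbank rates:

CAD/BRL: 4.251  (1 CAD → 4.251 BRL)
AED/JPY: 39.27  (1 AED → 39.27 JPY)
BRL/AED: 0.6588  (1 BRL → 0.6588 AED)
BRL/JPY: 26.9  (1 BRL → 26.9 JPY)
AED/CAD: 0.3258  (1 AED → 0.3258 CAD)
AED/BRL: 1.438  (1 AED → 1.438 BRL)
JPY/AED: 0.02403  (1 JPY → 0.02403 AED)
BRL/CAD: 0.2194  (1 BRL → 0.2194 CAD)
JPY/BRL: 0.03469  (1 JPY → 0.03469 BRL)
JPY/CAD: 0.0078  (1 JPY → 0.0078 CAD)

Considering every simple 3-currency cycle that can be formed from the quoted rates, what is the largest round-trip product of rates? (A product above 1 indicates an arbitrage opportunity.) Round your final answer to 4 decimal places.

0.9295

JPY→AED→BRL→JPY: 0.02403 × 1.438 × 26.9 = 0.92953
AED→CAD→BRL→AED: 0.3258 × 4.251 × 0.6588 = 0.91242
JPY→BRL→AED→JPY: 0.03469 × 0.6588 × 39.27 = 0.89747
JPY→CAD→BRL→JPY: 0.0078 × 4.251 × 26.9 = 0.89194
Maximum is JPY→AED→BRL→JPY at 0.9295; no arbitrage — every cycle loses value.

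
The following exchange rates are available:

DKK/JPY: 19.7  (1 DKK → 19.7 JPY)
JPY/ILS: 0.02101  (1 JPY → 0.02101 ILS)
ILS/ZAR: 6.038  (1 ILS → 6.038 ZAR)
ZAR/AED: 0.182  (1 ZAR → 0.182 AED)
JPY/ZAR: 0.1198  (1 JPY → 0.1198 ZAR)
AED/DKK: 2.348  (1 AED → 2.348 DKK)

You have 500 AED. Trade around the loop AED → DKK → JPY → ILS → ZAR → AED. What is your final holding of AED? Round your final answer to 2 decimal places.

533.98

500 AED × 2.348 = 1174 DKK
1174 DKK × 19.7 = 23127.8 JPY
23127.8 JPY × 0.02101 = 485.915078 ILS
485.915078 ILS × 6.038 = 2933.955240964 ZAR
2933.955240964 ZAR × 0.182 = 533.979853855448 AED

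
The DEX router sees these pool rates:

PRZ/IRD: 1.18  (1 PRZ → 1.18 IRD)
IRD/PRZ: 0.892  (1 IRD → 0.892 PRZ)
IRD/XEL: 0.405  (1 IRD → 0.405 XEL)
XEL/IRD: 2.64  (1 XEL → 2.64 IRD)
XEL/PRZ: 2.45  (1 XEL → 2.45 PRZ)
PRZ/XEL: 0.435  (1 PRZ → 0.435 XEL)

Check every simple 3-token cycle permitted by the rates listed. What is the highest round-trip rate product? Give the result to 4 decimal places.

1.1709

PRZ→IRD→XEL→PRZ: 1.18 × 0.405 × 2.45 = 1.17086
PRZ→XEL→IRD→PRZ: 0.435 × 2.64 × 0.892 = 1.02437
Maximum is PRZ→IRD→XEL→PRZ at 1.1709; arbitrage exists.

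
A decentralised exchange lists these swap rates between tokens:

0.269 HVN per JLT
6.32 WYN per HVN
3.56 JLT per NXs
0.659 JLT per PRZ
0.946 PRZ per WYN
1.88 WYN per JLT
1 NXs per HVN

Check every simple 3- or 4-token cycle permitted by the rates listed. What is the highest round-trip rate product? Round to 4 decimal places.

1.1720

WYN→PRZ→JLT→WYN: 0.946 × 0.659 × 1.88 = 1.17202
WYN→PRZ→JLT→HVN→WYN: 0.946 × 0.659 × 0.269 × 6.32 = 1.05985
NXs→JLT→HVN→NXs: 3.56 × 0.269 × 1 = 0.95764
Maximum is WYN→PRZ→JLT→WYN at 1.1720; arbitrage exists.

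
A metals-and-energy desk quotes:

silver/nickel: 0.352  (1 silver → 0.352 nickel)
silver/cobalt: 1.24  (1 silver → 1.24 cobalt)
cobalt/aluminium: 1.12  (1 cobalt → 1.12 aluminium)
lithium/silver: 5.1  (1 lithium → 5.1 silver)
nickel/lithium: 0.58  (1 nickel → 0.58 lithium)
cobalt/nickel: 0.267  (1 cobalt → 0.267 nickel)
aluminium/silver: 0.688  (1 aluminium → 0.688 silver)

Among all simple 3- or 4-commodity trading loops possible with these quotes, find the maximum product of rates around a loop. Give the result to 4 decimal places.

silver→nickel→lithium→silver: 0.352 × 0.58 × 5.1 = 1.04122
cobalt→nickel→lithium→silver→cobalt: 0.267 × 0.58 × 5.1 × 1.24 = 0.97933
cobalt→aluminium→silver→cobalt: 1.12 × 0.688 × 1.24 = 0.95549
Maximum is silver→nickel→lithium→silver at 1.0412; arbitrage exists.

1.0412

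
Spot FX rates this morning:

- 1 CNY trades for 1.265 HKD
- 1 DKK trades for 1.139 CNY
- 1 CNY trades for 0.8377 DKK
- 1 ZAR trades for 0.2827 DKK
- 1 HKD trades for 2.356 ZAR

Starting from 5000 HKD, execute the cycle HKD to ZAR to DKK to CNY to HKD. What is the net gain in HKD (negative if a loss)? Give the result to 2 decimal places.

-201.72

5000 HKD × 2.356 = 11780 ZAR
11780 ZAR × 0.2827 = 3330.206 DKK
3330.206 DKK × 1.139 = 3793.104634 CNY
3793.104634 CNY × 1.265 = 4798.27736201 HKD
Net change: 4798.27736201 − 5000 = -201.72263799 HKD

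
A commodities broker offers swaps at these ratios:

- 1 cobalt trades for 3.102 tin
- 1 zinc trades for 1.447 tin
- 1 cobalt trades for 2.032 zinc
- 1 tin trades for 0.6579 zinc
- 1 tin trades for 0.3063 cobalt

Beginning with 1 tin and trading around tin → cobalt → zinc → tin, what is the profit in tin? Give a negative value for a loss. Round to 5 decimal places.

-0.09938

1 tin × 0.3063 = 0.3063 cobalt
0.3063 cobalt × 2.032 = 0.6224016 zinc
0.6224016 zinc × 1.447 = 0.9006151152 tin
Net change: 0.9006151152 − 1 = -0.0993848848 tin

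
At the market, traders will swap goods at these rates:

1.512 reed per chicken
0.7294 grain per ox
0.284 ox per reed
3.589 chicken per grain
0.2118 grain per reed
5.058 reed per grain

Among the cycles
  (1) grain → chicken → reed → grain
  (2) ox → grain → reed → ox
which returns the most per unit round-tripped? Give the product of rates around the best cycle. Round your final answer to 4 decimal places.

(1) 3.589 × 1.512 × 0.2118 = 1.14935
(2) 0.7294 × 5.058 × 0.284 = 1.04776
Highest is cycle (1) at 1.1493 (>1, arbitrage).

1.1493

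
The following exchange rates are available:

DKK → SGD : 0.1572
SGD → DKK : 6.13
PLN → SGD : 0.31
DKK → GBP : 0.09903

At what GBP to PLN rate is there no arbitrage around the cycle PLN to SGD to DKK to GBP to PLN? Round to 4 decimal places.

Known legs of the cycle: 0.31 × 6.13 × 0.09903 = 0.188186709
For no arbitrage the full-cycle product must be 1, so the missing rate is 1 / 0.188186709 ≈ 5.313872.

5.3139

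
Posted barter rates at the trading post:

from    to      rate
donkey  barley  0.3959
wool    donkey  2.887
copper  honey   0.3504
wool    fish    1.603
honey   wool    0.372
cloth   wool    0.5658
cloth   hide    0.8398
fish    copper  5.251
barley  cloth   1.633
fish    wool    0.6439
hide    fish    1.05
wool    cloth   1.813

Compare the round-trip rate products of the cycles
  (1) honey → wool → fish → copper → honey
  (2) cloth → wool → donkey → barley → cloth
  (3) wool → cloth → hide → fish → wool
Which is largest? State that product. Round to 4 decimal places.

(1) 0.372 × 1.603 × 5.251 × 0.3504 = 1.09719
(2) 0.5658 × 2.887 × 0.3959 × 1.633 = 1.05604
(3) 1.813 × 0.8398 × 1.05 × 0.6439 = 1.02939
Highest is cycle (1) at 1.0972 (>1, arbitrage).

1.0972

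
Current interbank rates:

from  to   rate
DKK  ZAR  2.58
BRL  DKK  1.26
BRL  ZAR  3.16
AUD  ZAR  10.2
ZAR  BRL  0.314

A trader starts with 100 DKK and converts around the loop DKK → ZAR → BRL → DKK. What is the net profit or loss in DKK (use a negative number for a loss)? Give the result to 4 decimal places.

100 DKK × 2.58 = 258 ZAR
258 ZAR × 0.314 = 81.012 BRL
81.012 BRL × 1.26 = 102.07512 DKK
Net change: 102.07512 − 100 = 2.07512 DKK

2.0751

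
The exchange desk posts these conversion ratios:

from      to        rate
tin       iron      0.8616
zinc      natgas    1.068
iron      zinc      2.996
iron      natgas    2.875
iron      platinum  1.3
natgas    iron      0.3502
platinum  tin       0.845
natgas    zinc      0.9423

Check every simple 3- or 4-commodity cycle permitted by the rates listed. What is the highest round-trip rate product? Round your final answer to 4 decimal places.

natgas→iron→zinc→natgas: 0.3502 × 2.996 × 1.068 = 1.12054
platinum→tin→iron→platinum: 0.845 × 0.8616 × 1.3 = 0.94647
Maximum is natgas→iron→zinc→natgas at 1.1205; arbitrage exists.

1.1205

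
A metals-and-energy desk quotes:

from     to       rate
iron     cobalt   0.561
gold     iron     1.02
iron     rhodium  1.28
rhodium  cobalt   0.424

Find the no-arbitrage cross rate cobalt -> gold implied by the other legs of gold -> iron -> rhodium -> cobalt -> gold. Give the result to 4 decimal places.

1.8064

Known legs of the cycle: 1.02 × 1.28 × 0.424 = 0.5535744
For no arbitrage the full-cycle product must be 1, so the missing rate is 1 / 0.5535744 ≈ 1.806442.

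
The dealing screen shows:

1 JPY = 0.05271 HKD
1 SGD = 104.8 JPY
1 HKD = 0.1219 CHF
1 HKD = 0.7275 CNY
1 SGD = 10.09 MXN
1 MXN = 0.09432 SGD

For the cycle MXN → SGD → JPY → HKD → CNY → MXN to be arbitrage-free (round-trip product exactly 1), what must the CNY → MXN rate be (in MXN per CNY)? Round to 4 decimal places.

Known legs of the cycle: 0.09432 × 104.8 × 0.05271 × 0.7275 = 0.3790452761424
For no arbitrage the full-cycle product must be 1, so the missing rate is 1 / 0.3790452761424 ≈ 2.638207.

2.6382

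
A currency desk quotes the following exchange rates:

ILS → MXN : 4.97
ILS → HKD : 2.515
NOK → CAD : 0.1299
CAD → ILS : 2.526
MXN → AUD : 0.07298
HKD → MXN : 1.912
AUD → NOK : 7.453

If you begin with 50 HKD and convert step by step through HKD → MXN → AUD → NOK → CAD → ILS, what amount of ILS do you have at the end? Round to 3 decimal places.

50 HKD × 1.912 = 95.6 MXN
95.6 MXN × 0.07298 = 6.976888 AUD
6.976888 AUD × 7.453 = 51.998746264 NOK
51.998746264 NOK × 0.1299 = 6.7546371396936 CAD
6.7546371396936 CAD × 2.526 = 17.0622134148660336 ILS

17.062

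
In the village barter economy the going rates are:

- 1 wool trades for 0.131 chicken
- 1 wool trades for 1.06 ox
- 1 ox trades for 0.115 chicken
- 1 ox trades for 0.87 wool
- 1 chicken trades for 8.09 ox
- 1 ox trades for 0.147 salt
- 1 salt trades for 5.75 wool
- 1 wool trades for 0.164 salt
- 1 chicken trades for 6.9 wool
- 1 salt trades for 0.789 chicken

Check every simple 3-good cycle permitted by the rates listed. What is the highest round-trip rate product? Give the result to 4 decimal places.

0.9383

ox→salt→chicken→ox: 0.147 × 0.789 × 8.09 = 0.93830
ox→wool→chicken→ox: 0.87 × 0.131 × 8.09 = 0.92202
ox→salt→wool→ox: 0.147 × 5.75 × 1.06 = 0.89597
chicken→wool→salt→chicken: 6.9 × 0.164 × 0.789 = 0.89283
ox→chicken→wool→ox: 0.115 × 6.9 × 1.06 = 0.84111
Maximum is ox→salt→chicken→ox at 0.9383; no arbitrage — every cycle loses value.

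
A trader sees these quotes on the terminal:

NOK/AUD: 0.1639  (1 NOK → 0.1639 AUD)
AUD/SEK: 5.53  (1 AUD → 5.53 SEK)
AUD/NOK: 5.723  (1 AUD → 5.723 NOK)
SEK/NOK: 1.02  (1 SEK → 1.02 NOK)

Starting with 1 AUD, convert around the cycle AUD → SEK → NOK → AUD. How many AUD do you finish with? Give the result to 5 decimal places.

1 AUD × 5.53 = 5.53 SEK
5.53 SEK × 1.02 = 5.6406 NOK
5.6406 NOK × 0.1639 = 0.92449434 AUD

0.92449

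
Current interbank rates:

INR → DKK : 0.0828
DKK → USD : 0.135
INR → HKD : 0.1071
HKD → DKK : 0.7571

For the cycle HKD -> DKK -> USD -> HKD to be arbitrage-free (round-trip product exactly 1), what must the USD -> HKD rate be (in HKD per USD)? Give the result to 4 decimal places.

Known legs of the cycle: 0.7571 × 0.135 = 0.1022085
For no arbitrage the full-cycle product must be 1, so the missing rate is 1 / 0.1022085 ≈ 9.783922.

9.7839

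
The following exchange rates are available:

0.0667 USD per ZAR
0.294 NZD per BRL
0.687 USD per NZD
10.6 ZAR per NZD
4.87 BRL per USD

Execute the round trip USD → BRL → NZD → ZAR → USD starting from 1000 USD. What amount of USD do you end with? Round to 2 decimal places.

1012.30

1000 USD × 4.87 = 4870 BRL
4870 BRL × 0.294 = 1431.78 NZD
1431.78 NZD × 10.6 = 15176.868 ZAR
15176.868 ZAR × 0.0667 = 1012.2970956 USD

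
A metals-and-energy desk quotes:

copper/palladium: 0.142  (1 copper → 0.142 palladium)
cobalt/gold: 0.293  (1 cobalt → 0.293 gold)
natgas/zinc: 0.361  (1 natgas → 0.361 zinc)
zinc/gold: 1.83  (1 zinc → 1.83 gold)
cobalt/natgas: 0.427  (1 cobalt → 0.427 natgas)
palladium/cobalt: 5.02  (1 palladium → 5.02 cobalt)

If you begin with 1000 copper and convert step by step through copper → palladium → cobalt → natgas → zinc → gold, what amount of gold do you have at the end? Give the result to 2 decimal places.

201.08

1000 copper × 0.142 = 142 palladium
142 palladium × 5.02 = 712.84 cobalt
712.84 cobalt × 0.427 = 304.38268 natgas
304.38268 natgas × 0.361 = 109.88214748 zinc
109.88214748 zinc × 1.83 = 201.0843298884 gold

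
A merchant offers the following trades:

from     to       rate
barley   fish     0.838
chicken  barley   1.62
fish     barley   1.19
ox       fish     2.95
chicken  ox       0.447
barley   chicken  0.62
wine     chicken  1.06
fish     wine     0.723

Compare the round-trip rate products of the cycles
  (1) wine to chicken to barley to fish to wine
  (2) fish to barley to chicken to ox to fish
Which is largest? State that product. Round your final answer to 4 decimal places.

1.0404

(1) 1.06 × 1.62 × 0.838 × 0.723 = 1.04041
(2) 1.19 × 0.62 × 0.447 × 2.95 = 0.97290
Highest is cycle (1) at 1.0404 (>1, arbitrage).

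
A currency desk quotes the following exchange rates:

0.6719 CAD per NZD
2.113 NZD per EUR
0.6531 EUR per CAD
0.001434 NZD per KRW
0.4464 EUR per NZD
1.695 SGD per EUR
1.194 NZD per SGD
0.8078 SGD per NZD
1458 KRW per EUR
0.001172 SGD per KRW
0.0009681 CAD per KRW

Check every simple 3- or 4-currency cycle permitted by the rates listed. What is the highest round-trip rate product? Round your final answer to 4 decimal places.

0.9333

KRW→NZD→EUR→KRW: 0.001434 × 0.4464 × 1458 = 0.93332
NZD→CAD→EUR→NZD: 0.6719 × 0.6531 × 2.113 = 0.92722
KRW→CAD→EUR→KRW: 0.0009681 × 0.6531 × 1458 = 0.92184
KRW→NZD→CAD→EUR→KRW: 0.001434 × 0.6719 × 0.6531 × 1458 = 0.91747
SGD→NZD→EUR→KRW→SGD: 1.194 × 0.4464 × 1458 × 0.001172 = 0.91078
SGD→NZD→EUR→SGD: 1.194 × 0.4464 × 1.695 = 0.90344
SGD→NZD→CAD→EUR→SGD: 1.194 × 0.6719 × 0.6531 × 1.695 = 0.88809
Maximum is KRW→NZD→EUR→KRW at 0.9333; no arbitrage — every cycle loses value.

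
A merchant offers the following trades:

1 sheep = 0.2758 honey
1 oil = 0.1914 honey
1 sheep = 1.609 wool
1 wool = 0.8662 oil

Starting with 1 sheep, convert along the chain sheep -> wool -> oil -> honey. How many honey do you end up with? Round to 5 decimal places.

1 sheep × 1.609 = 1.609 wool
1.609 wool × 0.8662 = 1.3937158 oil
1.3937158 oil × 0.1914 = 0.26675720412 honey

0.26676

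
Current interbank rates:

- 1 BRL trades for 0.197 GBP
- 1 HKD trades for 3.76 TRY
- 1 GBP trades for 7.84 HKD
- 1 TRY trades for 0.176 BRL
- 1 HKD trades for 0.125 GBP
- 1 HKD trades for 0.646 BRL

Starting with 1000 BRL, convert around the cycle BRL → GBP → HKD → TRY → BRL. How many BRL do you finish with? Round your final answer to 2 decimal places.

1022.08

1000 BRL × 0.197 = 197 GBP
197 GBP × 7.84 = 1544.48 HKD
1544.48 HKD × 3.76 = 5807.2448 TRY
5807.2448 TRY × 0.176 = 1022.0750848 BRL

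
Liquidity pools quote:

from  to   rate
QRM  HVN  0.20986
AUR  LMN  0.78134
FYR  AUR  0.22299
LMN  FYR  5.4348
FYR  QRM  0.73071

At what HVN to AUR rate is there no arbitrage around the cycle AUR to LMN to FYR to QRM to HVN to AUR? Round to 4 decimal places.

Known legs of the cycle: 0.78134 × 5.4348 × 0.73071 × 0.20986 = 0.6511759379998335792
For no arbitrage the full-cycle product must be 1, so the missing rate is 1 / 0.6511759379998335792 ≈ 1.535683.

1.5357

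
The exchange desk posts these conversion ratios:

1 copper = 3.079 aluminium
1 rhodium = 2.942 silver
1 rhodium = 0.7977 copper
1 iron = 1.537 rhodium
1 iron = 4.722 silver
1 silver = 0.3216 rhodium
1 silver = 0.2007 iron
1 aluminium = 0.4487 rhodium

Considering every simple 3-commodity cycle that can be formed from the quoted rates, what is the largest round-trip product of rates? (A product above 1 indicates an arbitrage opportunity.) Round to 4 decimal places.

1.1021

copper→aluminium→rhodium→copper: 3.079 × 0.4487 × 0.7977 = 1.10206
silver→iron→rhodium→silver: 0.2007 × 1.537 × 2.942 = 0.90754
Maximum is copper→aluminium→rhodium→copper at 1.1021; arbitrage exists.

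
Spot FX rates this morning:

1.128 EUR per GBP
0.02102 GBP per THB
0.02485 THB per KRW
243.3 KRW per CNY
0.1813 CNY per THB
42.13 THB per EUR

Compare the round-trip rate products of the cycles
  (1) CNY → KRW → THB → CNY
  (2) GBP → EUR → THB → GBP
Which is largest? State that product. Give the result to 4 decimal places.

1.0961

(1) 243.3 × 0.02485 × 0.1813 = 1.09614
(2) 1.128 × 42.13 × 0.02102 = 0.99893
Highest is cycle (1) at 1.0961 (>1, arbitrage).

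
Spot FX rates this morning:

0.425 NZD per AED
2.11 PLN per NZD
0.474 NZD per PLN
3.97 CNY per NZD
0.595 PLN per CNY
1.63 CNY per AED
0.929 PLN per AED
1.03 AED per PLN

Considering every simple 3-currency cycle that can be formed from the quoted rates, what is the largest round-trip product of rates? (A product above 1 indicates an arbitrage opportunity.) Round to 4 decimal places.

NZD→CNY→PLN→NZD: 3.97 × 0.595 × 0.474 = 1.11966
PLN→AED→CNY→PLN: 1.03 × 1.63 × 0.595 = 0.99895
NZD→PLN→AED→NZD: 2.11 × 1.03 × 0.425 = 0.92365
Maximum is NZD→CNY→PLN→NZD at 1.1197; arbitrage exists.

1.1197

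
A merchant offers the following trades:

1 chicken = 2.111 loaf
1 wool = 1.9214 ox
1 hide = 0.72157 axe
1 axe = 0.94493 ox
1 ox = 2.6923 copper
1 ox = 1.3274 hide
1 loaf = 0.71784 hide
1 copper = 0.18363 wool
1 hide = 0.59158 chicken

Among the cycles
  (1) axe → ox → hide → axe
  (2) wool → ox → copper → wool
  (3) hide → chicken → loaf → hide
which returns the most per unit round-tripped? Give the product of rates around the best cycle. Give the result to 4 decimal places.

0.9499

(1) 0.94493 × 1.3274 × 0.72157 = 0.90507
(2) 1.9214 × 2.6923 × 0.18363 = 0.94992
(3) 0.59158 × 2.111 × 0.71784 = 0.89646
Highest is cycle (2) at 0.9499 (≤1, no arbitrage).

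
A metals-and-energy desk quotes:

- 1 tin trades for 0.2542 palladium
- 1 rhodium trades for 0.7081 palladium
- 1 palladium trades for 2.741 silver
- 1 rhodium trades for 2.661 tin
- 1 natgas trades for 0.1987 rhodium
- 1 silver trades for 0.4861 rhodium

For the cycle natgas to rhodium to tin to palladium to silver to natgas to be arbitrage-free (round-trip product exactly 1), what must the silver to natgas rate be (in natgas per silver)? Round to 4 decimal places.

2.7144

Known legs of the cycle: 0.1987 × 2.661 × 0.2542 × 2.741 = 0.36840653336154
For no arbitrage the full-cycle product must be 1, so the missing rate is 1 / 0.36840653336154 ≈ 2.714393.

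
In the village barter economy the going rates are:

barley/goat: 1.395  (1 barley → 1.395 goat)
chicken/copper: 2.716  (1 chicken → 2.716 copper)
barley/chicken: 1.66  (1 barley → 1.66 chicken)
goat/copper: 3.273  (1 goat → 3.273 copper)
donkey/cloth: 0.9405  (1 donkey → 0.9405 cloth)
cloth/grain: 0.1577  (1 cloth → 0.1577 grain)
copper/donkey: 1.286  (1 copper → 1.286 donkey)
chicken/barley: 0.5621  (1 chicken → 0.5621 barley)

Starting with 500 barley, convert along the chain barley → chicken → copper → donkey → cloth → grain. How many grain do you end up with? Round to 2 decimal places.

429.97

500 barley × 1.66 = 830 chicken
830 chicken × 2.716 = 2254.28 copper
2254.28 copper × 1.286 = 2899.00408 donkey
2899.00408 donkey × 0.9405 = 2726.51333724 cloth
2726.51333724 cloth × 0.1577 = 429.971153282748 grain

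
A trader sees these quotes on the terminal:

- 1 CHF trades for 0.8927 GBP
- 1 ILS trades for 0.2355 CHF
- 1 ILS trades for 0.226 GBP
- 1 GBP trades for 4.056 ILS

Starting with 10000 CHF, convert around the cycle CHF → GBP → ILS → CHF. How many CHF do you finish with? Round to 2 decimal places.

10000 CHF × 0.8927 = 8927 GBP
8927 GBP × 4.056 = 36207.912 ILS
36207.912 ILS × 0.2355 = 8526.963276 CHF

8526.96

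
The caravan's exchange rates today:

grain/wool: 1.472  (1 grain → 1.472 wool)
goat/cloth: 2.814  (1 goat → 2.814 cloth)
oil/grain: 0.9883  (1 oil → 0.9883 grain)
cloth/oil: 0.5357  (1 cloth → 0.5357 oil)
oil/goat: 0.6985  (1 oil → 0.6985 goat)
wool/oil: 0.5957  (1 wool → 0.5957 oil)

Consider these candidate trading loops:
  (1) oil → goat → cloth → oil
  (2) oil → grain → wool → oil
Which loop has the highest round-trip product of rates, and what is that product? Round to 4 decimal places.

(1) 0.6985 × 2.814 × 0.5357 = 1.05296
(2) 0.9883 × 1.472 × 0.5957 = 0.86661
Highest is cycle (1) at 1.0530 (>1, arbitrage).

1.0530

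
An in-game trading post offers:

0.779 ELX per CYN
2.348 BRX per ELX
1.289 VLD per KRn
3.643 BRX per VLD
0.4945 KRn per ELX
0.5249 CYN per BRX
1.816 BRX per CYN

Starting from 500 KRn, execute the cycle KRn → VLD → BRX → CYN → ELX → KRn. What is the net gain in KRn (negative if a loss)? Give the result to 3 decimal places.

-25.253

500 KRn × 1.289 = 644.5 VLD
644.5 VLD × 3.643 = 2347.9135 BRX
2347.9135 BRX × 0.5249 = 1232.41979615 CYN
1232.41979615 CYN × 0.779 = 960.05502120085 ELX
960.05502120085 ELX × 0.4945 = 474.747207983820325 KRn
Net change: 474.747207983820325 − 500 = -25.252792016179675 KRn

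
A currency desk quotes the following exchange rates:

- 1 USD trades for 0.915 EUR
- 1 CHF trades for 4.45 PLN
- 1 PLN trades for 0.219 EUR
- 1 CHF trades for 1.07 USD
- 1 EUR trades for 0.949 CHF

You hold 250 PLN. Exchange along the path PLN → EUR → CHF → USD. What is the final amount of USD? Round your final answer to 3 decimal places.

55.595

250 PLN × 0.219 = 54.75 EUR
54.75 EUR × 0.949 = 51.95775 CHF
51.95775 CHF × 1.07 = 55.5947925 USD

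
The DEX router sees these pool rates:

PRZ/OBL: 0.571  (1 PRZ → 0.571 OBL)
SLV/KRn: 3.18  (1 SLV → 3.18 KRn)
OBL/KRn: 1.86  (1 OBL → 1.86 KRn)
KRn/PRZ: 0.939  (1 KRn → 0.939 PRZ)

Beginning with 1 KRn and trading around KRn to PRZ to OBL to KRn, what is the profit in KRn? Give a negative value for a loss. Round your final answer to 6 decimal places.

-0.002726

1 KRn × 0.939 = 0.939 PRZ
0.939 PRZ × 0.571 = 0.536169 OBL
0.536169 OBL × 1.86 = 0.99727434 KRn
Net change: 0.99727434 − 1 = -0.00272566 KRn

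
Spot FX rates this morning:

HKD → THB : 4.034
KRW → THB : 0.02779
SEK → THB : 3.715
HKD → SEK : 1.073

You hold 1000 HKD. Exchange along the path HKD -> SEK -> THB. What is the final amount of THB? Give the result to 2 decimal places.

1000 HKD × 1.073 = 1073 SEK
1073 SEK × 3.715 = 3986.195 THB

3986.20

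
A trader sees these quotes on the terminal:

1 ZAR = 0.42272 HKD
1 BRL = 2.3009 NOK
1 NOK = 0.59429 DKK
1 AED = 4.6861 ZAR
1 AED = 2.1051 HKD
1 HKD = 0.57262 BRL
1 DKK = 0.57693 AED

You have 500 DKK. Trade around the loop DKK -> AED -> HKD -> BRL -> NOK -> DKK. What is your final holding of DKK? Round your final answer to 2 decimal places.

475.48

500 DKK × 0.57693 = 288.465 AED
288.465 AED × 2.1051 = 607.2476715 HKD
607.2476715 HKD × 0.57262 = 347.72216165433 BRL
347.72216165433 BRL × 2.3009 = 800.073921750447897 NOK
800.073921750447897 NOK × 0.59429 = 475.47593095707368070813 DKK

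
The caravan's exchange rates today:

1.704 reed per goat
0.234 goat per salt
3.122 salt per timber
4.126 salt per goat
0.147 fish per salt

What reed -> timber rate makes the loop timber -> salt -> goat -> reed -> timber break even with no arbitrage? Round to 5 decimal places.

Known legs of the cycle: 3.122 × 0.234 × 1.704 = 1.244853792
For no arbitrage the full-cycle product must be 1, so the missing rate is 1 / 1.244853792 ≈ 0.8033072.

0.80331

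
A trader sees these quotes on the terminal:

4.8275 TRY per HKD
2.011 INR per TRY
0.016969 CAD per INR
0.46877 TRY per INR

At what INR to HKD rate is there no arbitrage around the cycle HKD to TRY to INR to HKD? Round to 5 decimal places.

Known legs of the cycle: 4.8275 × 2.011 = 9.7081025
For no arbitrage the full-cycle product must be 1, so the missing rate is 1 / 9.7081025 ≈ 0.1030067.

0.10301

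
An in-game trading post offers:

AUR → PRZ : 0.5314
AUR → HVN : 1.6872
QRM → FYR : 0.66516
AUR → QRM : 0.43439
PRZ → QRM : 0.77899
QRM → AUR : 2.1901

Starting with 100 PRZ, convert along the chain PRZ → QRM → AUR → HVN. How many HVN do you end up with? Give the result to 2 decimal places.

100 PRZ × 0.77899 = 77.899 QRM
77.899 QRM × 2.1901 = 170.6065999 AUR
170.6065999 AUR × 1.6872 = 287.84745535128 HVN

287.85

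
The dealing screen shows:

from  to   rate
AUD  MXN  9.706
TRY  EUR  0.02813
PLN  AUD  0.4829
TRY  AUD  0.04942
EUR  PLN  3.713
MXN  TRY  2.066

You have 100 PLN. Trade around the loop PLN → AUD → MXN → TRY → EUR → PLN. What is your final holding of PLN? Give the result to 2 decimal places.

100 PLN × 0.4829 = 48.29 AUD
48.29 AUD × 9.706 = 468.70274 MXN
468.70274 MXN × 2.066 = 968.33986084 TRY
968.33986084 TRY × 0.02813 = 27.2394002854292 EUR
27.2394002854292 EUR × 3.713 = 101.1398932597986196 PLN

101.14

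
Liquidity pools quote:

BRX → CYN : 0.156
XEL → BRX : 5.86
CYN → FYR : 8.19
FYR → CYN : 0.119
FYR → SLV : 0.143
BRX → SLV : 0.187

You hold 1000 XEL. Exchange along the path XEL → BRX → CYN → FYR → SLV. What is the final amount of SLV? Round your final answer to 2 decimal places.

1000 XEL × 5.86 = 5860 BRX
5860 BRX × 0.156 = 914.16 CYN
914.16 CYN × 8.19 = 7486.9704 FYR
7486.9704 FYR × 0.143 = 1070.6367672 SLV

1070.64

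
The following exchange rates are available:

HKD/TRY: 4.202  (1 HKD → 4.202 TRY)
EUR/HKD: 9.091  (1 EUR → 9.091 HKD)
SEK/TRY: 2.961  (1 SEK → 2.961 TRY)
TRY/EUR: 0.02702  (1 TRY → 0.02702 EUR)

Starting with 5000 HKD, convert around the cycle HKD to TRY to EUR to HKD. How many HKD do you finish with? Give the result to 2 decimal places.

5160.87

5000 HKD × 4.202 = 21010 TRY
21010 TRY × 0.02702 = 567.6902 EUR
567.6902 EUR × 9.091 = 5160.8716082 HKD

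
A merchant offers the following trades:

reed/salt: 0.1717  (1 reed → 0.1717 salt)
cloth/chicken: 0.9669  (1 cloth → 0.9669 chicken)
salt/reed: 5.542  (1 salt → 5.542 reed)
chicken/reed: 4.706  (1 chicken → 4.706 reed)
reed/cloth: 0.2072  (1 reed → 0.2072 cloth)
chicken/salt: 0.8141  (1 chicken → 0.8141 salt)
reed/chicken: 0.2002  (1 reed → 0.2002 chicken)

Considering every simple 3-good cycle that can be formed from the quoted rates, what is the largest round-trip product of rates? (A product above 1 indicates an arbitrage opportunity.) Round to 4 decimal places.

reed→cloth→chicken→reed: 0.2072 × 0.9669 × 4.706 = 0.94281
reed→chicken→salt→reed: 0.2002 × 0.8141 × 5.542 = 0.90325
Maximum is reed→cloth→chicken→reed at 0.9428; no arbitrage — every cycle loses value.

0.9428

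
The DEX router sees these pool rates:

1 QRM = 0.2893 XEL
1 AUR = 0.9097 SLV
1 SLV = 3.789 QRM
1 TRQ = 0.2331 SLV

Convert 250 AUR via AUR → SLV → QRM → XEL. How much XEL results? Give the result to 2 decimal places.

249.29

250 AUR × 0.9097 = 227.425 SLV
227.425 SLV × 3.789 = 861.713325 QRM
861.713325 QRM × 0.2893 = 249.2936649225 XEL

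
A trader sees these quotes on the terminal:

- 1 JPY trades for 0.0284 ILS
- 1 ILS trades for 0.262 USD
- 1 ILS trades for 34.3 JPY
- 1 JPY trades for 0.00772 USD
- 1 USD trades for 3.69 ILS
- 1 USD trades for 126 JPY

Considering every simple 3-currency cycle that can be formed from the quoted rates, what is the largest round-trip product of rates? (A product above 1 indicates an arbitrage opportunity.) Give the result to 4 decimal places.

0.9771

USD→ILS→JPY→USD: 3.69 × 34.3 × 0.00772 = 0.97710
USD→JPY→ILS→USD: 126 × 0.0284 × 0.262 = 0.93754
Maximum is USD→ILS→JPY→USD at 0.9771; no arbitrage — every cycle loses value.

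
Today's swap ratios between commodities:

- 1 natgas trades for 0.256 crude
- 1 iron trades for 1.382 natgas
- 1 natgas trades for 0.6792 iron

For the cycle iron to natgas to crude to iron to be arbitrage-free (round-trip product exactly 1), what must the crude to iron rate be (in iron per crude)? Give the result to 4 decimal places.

2.8265

Known legs of the cycle: 1.382 × 0.256 = 0.353792
For no arbitrage the full-cycle product must be 1, so the missing rate is 1 / 0.353792 ≈ 2.826520.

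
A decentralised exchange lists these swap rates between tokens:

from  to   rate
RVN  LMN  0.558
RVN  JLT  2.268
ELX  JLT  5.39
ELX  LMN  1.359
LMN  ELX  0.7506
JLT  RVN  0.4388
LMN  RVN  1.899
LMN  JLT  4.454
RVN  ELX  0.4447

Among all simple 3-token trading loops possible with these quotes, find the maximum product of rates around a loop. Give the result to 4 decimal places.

ELX→LMN→RVN→ELX: 1.359 × 1.899 × 0.4447 = 1.14766
LMN→JLT→RVN→LMN: 4.454 × 0.4388 × 0.558 = 1.09056
ELX→JLT→RVN→ELX: 5.39 × 0.4388 × 0.4447 = 1.05177
Maximum is ELX→LMN→RVN→ELX at 1.1477; arbitrage exists.

1.1477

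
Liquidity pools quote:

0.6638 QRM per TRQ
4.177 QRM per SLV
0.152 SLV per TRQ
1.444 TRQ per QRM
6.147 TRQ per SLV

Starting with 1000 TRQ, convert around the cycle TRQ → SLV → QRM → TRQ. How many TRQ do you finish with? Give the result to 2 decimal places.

916.80

1000 TRQ × 0.152 = 152 SLV
152 SLV × 4.177 = 634.904 QRM
634.904 QRM × 1.444 = 916.801376 TRQ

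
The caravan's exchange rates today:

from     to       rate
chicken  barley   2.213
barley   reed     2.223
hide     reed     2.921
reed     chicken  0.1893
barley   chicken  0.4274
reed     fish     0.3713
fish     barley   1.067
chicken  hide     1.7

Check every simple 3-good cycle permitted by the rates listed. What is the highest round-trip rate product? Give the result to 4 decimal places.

hide→reed→chicken→hide: 2.921 × 0.1893 × 1.7 = 0.94001
chicken→barley→reed→chicken: 2.213 × 2.223 × 0.1893 = 0.93126
reed→fish→barley→reed: 0.3713 × 1.067 × 2.223 = 0.88070
Maximum is hide→reed→chicken→hide at 0.9400; no arbitrage — every cycle loses value.

0.9400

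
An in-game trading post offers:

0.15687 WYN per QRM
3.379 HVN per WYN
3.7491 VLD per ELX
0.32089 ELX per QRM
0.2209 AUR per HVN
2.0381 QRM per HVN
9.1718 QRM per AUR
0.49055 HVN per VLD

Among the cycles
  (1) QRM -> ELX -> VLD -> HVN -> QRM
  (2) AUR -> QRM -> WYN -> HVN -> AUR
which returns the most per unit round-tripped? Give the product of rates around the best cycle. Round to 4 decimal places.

1.2028

(1) 0.32089 × 3.7491 × 0.49055 × 2.0381 = 1.20280
(2) 9.1718 × 0.15687 × 3.379 × 0.2209 = 1.07394
Highest is cycle (1) at 1.2028 (>1, arbitrage).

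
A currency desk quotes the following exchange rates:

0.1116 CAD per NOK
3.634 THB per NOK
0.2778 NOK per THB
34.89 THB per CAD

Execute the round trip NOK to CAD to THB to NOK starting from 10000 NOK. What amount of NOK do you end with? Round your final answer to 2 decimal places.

10000 NOK × 0.1116 = 1116 CAD
1116 CAD × 34.89 = 38937.24 THB
38937.24 THB × 0.2778 = 10816.765272 NOK

10816.77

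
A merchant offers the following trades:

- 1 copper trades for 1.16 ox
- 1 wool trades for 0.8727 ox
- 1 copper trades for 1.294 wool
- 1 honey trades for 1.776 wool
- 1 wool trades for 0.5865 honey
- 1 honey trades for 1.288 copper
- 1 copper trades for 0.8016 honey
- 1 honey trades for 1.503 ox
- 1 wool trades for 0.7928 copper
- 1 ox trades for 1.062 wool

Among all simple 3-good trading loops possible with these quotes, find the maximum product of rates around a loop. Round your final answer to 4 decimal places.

1.1287

wool→copper→honey→wool: 0.7928 × 0.8016 × 1.776 = 1.12866
wool→honey→copper→wool: 0.5865 × 1.288 × 1.294 = 0.97750
wool→copper→ox→wool: 0.7928 × 1.16 × 1.062 = 0.97667
wool→honey→ox→wool: 0.5865 × 1.503 × 1.062 = 0.93616
Maximum is wool→copper→honey→wool at 1.1287; arbitrage exists.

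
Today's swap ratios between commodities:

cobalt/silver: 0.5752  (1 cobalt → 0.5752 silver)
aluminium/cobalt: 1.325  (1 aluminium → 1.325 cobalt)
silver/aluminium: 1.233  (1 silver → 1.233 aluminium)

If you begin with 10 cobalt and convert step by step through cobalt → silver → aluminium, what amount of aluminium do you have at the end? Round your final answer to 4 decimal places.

7.0922

10 cobalt × 0.5752 = 5.752 silver
5.752 silver × 1.233 = 7.092216 aluminium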